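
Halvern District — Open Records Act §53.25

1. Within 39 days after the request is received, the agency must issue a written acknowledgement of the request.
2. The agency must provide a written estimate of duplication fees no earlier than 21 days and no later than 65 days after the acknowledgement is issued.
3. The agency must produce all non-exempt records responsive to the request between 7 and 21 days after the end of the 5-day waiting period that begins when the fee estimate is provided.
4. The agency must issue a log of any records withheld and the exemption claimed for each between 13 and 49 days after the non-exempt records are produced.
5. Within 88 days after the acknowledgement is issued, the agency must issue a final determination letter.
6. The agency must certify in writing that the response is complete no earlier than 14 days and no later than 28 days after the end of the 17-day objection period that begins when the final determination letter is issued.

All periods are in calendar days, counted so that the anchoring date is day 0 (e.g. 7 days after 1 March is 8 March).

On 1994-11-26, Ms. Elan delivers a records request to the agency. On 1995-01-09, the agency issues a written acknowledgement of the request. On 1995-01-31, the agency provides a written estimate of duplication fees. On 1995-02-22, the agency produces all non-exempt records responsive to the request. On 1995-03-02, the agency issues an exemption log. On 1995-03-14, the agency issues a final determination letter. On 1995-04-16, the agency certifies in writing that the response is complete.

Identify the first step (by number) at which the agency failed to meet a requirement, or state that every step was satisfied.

(1) due by 1994-11-26 + 39 days = 1995-01-04; 1995-01-09 misses that deadline by 5 days.
That is the first point of non-compliance.

Step 1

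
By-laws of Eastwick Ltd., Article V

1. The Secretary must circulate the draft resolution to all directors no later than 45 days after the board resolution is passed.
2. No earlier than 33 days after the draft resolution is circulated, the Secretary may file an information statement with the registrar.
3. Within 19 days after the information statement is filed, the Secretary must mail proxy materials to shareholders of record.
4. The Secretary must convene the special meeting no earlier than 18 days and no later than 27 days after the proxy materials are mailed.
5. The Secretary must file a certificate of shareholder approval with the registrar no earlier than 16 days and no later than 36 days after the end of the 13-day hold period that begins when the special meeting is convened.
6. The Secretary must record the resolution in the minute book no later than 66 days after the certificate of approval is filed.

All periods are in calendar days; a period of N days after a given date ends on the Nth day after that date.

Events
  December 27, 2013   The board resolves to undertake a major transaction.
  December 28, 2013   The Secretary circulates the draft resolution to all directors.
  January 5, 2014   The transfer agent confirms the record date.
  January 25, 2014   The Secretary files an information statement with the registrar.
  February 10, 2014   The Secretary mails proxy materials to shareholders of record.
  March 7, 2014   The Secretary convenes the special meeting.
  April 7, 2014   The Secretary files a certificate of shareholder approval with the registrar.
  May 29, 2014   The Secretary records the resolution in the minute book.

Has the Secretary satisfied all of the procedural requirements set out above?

No

Step 1 — counting 45 days from December 27, 2013 (when the board resolution is passed) gives a deadline of February 10, 2014; December 28, 2013 is within that limit.
Step 2 — must wait 33 days from December 28, 2013 (when the draft resolution is circulated), so not before January 30, 2014; January 25, 2014 is 5 days before the earliest permitted date.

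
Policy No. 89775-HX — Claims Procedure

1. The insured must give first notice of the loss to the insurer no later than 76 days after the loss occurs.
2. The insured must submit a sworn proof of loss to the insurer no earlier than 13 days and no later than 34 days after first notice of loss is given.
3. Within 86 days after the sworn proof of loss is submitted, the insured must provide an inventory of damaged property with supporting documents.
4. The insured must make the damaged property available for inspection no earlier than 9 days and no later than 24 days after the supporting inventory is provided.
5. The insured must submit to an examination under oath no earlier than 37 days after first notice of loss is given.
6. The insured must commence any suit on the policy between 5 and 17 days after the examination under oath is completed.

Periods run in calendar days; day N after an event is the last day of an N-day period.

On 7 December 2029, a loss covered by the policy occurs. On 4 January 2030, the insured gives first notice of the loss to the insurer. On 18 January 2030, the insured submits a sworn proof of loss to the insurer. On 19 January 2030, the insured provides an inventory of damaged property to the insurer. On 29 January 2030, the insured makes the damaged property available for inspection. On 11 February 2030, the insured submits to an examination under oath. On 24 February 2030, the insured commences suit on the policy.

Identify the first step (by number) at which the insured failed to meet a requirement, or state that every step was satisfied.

None — every step was satisfied

Step 1: 76 days after 7 December 2029 (when the loss occurs) is 21 February 2030; done 4 January 2030 — timely.
Step 2: the window is 13–34 days after 4 January 2030 (when first notice of loss is given), so 17 January 2030 through 7 February 2030; done 18 January 2030 — within the window.
Step 3: 86 days after 18 January 2030 (when the sworn proof of loss is submitted) is 14 April 2030; 19 January 2030 is within that limit.
Step 4: the window is 9–24 days after 19 January 2030 (when the supporting inventory is provided), so 28 January 2030 through 12 February 2030; 29 January 2030 falls inside that range.
Step 5: the earliest permitted date is 37 days after 4 January 2030 (when first notice of loss is given), i.e. 10 February 2030; done 11 February 2030 — permitted.
Step 6: the window is 5–17 days after 11 February 2030 (when the examination under oath is completed), so 16 February 2030 through 28 February 2030; 24 February 2030 falls inside that range.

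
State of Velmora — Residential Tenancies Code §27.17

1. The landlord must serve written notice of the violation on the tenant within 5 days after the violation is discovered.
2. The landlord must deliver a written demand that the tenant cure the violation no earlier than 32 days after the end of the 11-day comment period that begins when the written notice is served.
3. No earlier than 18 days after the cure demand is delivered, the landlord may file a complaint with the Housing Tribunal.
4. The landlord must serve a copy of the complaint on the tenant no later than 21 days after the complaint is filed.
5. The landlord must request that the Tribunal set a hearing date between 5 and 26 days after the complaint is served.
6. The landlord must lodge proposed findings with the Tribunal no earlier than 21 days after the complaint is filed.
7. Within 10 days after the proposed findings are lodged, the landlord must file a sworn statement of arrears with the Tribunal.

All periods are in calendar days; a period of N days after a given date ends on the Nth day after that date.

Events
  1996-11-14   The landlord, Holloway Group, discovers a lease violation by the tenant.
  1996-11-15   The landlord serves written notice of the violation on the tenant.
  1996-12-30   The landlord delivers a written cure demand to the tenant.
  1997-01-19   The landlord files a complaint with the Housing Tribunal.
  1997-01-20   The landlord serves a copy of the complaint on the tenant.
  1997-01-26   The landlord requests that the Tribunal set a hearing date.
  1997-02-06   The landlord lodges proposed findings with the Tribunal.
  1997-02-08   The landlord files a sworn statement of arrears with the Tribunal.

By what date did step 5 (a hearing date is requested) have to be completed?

Step 5 runs from 1997-01-20, when the complaint is served. The window is 5–26 days after 1997-01-20; it closes on 1997-02-15.

1997-02-15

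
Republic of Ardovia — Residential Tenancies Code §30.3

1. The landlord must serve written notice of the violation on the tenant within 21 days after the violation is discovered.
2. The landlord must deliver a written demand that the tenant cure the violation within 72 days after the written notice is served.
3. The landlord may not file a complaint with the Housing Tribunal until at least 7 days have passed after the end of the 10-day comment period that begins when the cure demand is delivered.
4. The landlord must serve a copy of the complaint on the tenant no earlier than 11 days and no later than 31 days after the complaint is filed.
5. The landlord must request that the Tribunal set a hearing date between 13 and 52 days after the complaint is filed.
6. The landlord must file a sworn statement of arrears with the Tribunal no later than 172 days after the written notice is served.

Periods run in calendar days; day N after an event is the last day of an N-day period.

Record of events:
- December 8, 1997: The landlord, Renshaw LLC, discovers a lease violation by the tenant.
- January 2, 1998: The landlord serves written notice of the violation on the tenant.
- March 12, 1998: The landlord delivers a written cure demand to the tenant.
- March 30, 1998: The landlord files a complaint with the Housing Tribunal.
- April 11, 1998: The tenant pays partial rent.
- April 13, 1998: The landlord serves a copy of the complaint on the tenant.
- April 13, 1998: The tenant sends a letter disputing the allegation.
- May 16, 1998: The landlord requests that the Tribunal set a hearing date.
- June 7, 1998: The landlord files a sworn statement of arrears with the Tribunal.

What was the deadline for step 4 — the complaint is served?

April 30, 1998

Step 4 runs from March 30, 1998, when the complaint is filed. The window is 11–31 days after March 30, 1998; it closes on April 30, 1998.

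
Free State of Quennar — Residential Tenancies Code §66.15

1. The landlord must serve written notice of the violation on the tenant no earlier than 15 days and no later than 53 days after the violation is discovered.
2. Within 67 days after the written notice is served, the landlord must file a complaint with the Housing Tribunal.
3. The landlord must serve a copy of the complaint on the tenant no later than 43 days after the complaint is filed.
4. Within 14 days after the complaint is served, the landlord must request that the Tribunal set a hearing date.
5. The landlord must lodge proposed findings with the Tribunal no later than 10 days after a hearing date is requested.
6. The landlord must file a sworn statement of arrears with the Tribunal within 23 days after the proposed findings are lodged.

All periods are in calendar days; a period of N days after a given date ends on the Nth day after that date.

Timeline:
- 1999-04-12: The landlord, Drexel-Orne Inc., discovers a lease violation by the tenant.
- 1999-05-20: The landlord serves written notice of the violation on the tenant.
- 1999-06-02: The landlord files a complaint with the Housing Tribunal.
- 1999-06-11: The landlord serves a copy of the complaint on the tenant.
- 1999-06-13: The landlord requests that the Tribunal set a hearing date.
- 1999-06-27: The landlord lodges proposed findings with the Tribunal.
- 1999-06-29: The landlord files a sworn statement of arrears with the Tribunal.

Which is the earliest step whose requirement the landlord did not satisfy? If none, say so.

Step 1: the window is 15–53 days after 1999-04-12 (when the violation is discovered), so 1999-04-27 through 1999-06-04; done 1999-05-20 — within the window.
Step 2: 67 days after 1999-05-20 (when the written notice is served) is 1999-07-26; 1999-06-02 is within that limit.
Step 3: 43 days after 1999-06-02 (when the complaint is filed) is 1999-07-15; completed 1999-06-11, before the deadline.
Step 4: 14 days after 1999-06-11 (when the complaint is served) is 1999-06-25; 1999-06-13 is within that limit.
Step 5: 10 days after 1999-06-13 (when a hearing date is requested) is 1999-06-23; 1999-06-27 misses that deadline by 4 days.

Step 5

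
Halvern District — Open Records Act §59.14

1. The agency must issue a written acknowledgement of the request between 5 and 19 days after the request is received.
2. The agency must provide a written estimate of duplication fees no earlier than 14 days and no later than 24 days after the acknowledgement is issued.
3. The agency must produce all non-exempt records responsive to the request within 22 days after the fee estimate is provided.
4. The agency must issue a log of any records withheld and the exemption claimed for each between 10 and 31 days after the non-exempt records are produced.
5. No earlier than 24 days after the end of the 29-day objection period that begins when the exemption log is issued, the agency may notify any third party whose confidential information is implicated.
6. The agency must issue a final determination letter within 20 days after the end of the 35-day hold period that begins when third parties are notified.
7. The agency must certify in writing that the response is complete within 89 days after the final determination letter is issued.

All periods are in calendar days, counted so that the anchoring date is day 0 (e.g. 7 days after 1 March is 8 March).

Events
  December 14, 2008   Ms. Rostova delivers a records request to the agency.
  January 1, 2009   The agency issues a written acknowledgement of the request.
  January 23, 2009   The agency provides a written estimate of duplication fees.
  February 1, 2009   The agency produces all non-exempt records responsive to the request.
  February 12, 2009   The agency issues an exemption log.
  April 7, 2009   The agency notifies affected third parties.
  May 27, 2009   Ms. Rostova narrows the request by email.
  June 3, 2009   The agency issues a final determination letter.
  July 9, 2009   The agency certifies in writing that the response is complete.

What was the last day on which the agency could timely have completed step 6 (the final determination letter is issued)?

June 1, 2009

Third parties are notified on April 7, 2009; the 35-day hold period therefore ends May 12, 2009, and step 6 runs from that date. 20 days after May 12, 2009 is June 1, 2009.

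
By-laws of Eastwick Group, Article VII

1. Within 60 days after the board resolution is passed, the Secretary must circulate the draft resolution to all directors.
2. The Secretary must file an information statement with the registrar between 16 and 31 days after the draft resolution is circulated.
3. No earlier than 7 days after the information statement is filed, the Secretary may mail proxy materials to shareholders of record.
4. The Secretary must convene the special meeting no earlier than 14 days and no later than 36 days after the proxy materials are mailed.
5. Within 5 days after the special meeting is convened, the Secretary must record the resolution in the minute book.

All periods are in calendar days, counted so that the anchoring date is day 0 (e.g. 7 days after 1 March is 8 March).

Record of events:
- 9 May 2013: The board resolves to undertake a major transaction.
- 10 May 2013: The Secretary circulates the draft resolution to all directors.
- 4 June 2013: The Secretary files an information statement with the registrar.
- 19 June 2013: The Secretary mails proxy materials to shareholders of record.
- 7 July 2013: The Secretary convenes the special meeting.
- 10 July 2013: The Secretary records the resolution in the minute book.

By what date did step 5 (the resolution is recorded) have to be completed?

12 July 2013

Step 5 runs from 7 July 2013, when the special meeting is convened. 5 days after 7 July 2013 is 12 July 2013.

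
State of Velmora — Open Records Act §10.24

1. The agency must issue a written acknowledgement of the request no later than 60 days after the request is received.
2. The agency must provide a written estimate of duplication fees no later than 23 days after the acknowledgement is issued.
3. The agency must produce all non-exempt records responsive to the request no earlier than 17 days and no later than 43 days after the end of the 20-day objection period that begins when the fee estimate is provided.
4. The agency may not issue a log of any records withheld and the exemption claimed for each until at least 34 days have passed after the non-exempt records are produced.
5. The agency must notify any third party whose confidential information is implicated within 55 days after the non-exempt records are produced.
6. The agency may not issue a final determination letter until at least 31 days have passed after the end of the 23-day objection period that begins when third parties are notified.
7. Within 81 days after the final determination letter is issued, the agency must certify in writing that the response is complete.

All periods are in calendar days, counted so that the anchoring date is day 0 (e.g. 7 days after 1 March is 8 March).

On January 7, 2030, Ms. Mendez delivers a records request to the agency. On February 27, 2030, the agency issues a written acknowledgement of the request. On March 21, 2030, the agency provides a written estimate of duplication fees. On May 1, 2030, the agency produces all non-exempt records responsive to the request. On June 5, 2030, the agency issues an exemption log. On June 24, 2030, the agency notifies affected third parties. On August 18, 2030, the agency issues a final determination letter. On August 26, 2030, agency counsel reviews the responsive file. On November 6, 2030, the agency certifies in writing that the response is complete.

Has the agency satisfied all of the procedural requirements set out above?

Yes

(1) due by January 7, 2030 + 60 days = March 8, 2030; February 27, 2030 is within that limit.
(2) due by February 27, 2030 + 23 days = March 22, 2030; done March 21, 2030 — timely.
(3) the permitted window runs from April 10, 2030 + 17 = April 27, 2030 to April 10, 2030 + 43 = May 23, 2030; done May 1, 2030, which is between those dates.
(4) permitted from May 1, 2030 + 34 days = June 4, 2030 onward; June 5, 2030 is on or after that date.
(5) due by May 1, 2030 + 55 days = June 25, 2030; June 24, 2030 is within that limit.
(6) permitted from July 17, 2030 + 31 days = August 17, 2030 onward; done August 18, 2030 — permitted.
(7) due by August 18, 2030 + 81 days = November 7, 2030; done November 6, 2030 — timely.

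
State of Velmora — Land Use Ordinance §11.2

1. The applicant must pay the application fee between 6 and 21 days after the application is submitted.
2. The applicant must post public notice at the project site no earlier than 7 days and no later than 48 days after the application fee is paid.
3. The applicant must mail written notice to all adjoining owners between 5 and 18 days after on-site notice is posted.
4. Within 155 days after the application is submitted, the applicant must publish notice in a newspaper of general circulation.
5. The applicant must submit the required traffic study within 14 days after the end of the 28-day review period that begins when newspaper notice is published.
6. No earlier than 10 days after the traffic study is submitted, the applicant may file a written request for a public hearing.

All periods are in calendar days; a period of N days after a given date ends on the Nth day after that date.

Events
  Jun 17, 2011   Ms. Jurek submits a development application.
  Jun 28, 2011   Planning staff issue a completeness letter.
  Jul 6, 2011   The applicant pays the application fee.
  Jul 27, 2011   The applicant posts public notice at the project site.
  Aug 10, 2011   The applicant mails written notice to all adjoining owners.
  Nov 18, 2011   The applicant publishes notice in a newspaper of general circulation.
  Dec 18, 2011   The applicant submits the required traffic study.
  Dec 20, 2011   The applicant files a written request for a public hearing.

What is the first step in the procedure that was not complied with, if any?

Step 6

(1) the permitted window runs from Jun 17, 2011 + 6 = Jun 23, 2011 to Jun 17, 2011 + 21 = Jul 8, 2011; Jul 6, 2011 falls inside that range.
(2) the permitted window runs from Jul 6, 2011 + 7 = Jul 13, 2011 to Jul 6, 2011 + 48 = Aug 23, 2011; done Jul 27, 2011, which is between those dates.
(3) the permitted window runs from Jul 27, 2011 + 5 = Aug 1, 2011 to Jul 27, 2011 + 18 = Aug 14, 2011; Aug 10, 2011 falls inside that range.
(4) due by Jun 17, 2011 + 155 days = Nov 19, 2011; completed Nov 18, 2011, before the deadline.
(5) due by Dec 16, 2011 + 14 days = Dec 30, 2011; completed Dec 18, 2011, before the deadline.
(6) permitted from Dec 18, 2011 + 10 days = Dec 28, 2011 onward; acted on Dec 20, 2011, 8 days prematurely.
The analysis stops there.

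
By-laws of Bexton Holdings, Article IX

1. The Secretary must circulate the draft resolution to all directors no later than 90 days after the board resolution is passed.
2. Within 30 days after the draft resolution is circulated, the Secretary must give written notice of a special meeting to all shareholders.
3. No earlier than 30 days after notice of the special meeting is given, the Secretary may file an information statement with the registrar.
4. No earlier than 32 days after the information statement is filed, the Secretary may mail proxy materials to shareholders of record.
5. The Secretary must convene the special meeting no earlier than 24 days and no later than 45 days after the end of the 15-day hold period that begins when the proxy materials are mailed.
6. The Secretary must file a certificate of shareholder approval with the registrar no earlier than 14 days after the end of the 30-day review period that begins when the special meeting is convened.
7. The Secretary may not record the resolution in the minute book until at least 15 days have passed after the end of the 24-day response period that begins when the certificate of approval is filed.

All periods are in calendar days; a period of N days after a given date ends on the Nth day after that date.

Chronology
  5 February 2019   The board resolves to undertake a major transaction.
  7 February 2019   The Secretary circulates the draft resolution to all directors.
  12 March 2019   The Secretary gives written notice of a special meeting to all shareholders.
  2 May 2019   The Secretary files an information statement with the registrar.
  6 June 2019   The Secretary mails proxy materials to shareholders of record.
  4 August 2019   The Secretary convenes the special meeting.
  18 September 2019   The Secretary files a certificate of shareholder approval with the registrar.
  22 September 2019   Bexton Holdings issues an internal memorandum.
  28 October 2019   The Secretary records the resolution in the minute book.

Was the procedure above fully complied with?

(1) due by 5 February 2019 + 90 days = 6 May 2019; done 7 February 2019 — timely.
(2) due by 7 February 2019 + 30 days = 9 March 2019; done 12 March 2019 — 3 days late.

No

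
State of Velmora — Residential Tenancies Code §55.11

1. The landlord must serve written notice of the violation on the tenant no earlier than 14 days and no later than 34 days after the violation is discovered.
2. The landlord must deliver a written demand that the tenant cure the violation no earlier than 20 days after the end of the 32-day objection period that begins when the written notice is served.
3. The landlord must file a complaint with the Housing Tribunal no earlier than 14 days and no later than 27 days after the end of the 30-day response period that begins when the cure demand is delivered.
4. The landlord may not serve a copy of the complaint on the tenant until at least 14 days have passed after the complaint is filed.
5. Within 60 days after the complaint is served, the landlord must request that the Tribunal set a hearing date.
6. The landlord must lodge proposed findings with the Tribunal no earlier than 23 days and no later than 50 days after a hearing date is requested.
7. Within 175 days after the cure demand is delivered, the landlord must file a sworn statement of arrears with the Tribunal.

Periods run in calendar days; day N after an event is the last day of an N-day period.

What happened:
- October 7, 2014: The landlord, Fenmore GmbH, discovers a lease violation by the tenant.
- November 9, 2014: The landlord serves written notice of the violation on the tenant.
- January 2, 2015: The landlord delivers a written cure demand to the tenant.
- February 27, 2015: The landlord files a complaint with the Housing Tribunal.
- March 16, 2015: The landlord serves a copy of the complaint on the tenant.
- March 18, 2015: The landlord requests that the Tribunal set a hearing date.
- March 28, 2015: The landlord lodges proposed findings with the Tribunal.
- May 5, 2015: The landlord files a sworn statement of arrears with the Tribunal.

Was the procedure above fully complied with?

(1) the permitted window runs from October 7, 2014 + 14 = October 21, 2014 to October 7, 2014 + 34 = November 10, 2014; November 9, 2014 falls inside that range.
(2) permitted from December 11, 2014 + 20 days = December 31, 2014 onward; January 2, 2015 is on or after that date.
(3) the permitted window runs from February 1, 2015 + 14 = February 15, 2015 to February 1, 2015 + 27 = February 28, 2015; February 27, 2015 falls inside that range.
(4) permitted from February 27, 2015 + 14 days = March 13, 2015 onward; done March 16, 2015 — permitted.
(5) due by March 16, 2015 + 60 days = May 15, 2015; completed March 18, 2015, before the deadline.
(6) the permitted window runs from March 18, 2015 + 23 = April 10, 2015 to March 18, 2015 + 50 = May 7, 2015; March 28, 2015 is 13 days too early.
The procedure was therefore not followed at step 6.

No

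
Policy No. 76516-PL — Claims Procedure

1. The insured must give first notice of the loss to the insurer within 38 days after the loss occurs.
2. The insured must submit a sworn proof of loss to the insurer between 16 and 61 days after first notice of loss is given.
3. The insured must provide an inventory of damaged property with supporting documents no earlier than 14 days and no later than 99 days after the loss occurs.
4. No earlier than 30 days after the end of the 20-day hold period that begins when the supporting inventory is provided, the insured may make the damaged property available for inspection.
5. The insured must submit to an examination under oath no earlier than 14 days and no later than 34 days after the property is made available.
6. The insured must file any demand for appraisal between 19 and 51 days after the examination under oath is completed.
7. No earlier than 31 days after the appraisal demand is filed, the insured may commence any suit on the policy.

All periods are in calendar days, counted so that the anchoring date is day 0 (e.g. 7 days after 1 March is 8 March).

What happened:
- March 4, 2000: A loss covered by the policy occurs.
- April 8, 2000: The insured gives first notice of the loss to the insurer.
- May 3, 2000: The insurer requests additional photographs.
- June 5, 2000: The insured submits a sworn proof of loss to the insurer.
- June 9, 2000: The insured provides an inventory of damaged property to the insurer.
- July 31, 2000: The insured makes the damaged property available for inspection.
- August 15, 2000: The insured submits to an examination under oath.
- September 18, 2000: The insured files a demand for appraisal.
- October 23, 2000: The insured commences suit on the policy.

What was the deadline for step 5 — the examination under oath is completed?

September 3, 2000

Step 5 runs from July 31, 2000, when the property is made available. The window is 14–34 days after July 31, 2000; it closes on September 3, 2000.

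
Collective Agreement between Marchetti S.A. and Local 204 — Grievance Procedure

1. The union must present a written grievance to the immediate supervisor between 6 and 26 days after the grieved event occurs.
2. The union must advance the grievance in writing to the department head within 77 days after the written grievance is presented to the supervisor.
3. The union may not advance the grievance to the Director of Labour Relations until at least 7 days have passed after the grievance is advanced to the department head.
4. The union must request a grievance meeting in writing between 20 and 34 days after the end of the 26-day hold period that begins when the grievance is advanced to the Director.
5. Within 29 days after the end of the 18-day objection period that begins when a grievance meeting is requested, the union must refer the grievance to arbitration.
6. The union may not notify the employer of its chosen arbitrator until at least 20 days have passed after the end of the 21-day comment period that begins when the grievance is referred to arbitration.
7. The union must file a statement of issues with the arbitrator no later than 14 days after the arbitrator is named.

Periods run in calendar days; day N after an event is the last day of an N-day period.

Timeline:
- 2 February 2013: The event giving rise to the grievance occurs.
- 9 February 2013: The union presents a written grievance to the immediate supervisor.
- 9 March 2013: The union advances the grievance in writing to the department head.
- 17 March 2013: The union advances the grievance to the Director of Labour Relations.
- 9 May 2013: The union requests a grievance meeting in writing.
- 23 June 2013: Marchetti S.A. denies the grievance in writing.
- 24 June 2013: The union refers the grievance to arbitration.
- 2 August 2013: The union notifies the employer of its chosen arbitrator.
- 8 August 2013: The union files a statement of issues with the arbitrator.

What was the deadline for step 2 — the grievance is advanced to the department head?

27 April 2013

Step 2 runs from 9 February 2013, when the written grievance is presented to the supervisor. 77 days after 9 February 2013 is 27 April 2013.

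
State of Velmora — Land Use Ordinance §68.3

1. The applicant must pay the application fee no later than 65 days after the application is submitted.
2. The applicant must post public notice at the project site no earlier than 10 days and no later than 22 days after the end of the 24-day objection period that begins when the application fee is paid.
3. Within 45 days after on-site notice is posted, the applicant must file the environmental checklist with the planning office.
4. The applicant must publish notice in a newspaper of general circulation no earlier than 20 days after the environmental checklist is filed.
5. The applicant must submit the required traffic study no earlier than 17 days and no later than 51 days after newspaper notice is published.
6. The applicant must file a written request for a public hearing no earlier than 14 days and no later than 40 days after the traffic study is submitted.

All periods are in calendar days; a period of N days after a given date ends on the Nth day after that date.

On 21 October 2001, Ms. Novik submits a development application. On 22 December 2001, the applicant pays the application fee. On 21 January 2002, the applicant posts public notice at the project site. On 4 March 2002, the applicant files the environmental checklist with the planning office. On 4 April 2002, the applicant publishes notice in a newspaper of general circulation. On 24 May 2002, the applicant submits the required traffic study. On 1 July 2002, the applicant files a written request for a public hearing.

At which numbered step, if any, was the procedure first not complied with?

(1) due by 21 October 2001 + 65 days = 25 December 2001; 22 December 2001 is within that limit.
(2) the permitted window runs from 15 January 2002 + 10 = 25 January 2002 to 15 January 2002 + 22 = 6 February 2002; 21 January 2002 is 4 days too early.

Step 2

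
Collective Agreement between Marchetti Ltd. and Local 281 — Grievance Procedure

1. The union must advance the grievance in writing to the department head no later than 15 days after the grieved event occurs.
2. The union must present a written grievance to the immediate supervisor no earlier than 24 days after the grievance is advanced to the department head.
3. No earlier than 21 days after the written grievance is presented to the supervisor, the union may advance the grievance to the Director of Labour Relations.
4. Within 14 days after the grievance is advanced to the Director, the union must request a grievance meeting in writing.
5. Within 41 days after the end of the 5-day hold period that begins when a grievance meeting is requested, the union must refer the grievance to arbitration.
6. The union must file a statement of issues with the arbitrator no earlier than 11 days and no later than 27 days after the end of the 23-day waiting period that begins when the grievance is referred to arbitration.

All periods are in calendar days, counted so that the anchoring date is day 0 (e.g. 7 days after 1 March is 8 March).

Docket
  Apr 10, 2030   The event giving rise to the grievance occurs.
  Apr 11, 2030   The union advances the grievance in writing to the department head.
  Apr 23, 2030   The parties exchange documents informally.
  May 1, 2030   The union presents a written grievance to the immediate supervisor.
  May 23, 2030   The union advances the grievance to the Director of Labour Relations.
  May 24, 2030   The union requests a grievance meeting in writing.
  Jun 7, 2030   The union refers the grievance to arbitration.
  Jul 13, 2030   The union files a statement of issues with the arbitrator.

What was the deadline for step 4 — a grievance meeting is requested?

Jun 6, 2030

Step 4 runs from May 23, 2030, when the grievance is advanced to the Director. 14 days after May 23, 2030 is Jun 6, 2030.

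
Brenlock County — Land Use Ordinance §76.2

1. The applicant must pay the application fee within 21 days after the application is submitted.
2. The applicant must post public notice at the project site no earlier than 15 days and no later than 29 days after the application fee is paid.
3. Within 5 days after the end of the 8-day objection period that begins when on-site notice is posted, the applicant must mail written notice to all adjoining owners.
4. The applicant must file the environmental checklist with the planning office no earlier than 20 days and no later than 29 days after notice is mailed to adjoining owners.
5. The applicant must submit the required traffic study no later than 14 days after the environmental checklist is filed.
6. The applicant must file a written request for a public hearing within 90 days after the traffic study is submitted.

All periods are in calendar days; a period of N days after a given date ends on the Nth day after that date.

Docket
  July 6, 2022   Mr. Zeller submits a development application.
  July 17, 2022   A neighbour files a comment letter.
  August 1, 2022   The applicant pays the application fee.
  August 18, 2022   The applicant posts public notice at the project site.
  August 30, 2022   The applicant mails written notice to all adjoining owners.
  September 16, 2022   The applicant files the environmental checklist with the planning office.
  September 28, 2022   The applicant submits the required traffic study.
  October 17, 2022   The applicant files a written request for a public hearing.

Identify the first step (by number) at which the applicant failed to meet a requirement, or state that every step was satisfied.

(1) due by July 6, 2022 + 21 days = July 27, 2022; August 1, 2022 misses that deadline by 5 days.
That is the first point of non-compliance.

Step 1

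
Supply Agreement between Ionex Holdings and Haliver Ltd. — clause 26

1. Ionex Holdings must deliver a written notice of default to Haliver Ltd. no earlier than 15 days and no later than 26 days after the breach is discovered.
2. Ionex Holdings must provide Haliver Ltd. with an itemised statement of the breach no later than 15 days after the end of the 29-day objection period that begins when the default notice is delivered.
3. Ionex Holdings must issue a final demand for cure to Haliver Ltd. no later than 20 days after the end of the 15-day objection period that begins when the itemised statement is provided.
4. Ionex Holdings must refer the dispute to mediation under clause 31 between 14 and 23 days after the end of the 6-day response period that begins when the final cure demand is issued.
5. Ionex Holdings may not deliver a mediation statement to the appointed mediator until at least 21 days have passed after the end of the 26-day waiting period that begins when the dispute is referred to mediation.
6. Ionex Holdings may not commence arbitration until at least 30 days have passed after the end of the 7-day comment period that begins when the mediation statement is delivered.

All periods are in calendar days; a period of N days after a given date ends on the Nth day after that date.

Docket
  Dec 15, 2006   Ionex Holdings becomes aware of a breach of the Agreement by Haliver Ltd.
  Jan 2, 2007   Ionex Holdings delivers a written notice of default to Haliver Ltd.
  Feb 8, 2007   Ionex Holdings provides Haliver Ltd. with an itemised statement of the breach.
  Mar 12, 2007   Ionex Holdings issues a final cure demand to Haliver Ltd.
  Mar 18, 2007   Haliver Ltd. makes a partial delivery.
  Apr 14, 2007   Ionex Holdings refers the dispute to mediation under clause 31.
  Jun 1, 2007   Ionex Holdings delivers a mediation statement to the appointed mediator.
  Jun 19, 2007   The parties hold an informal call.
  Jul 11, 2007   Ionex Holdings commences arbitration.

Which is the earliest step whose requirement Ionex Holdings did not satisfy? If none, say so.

Step 4

(1) the permitted window runs from Dec 15, 2006 + 15 = Dec 30, 2006 to Dec 15, 2006 + 26 = Jan 10, 2007; done Jan 2, 2007 — within the window.
(2) due by Jan 31, 2007 + 15 days = Feb 15, 2007; completed Feb 8, 2007, before the deadline.
(3) due by Feb 23, 2007 + 20 days = Mar 15, 2007; done Mar 12, 2007 — timely.
(4) the permitted window runs from Mar 18, 2007 + 14 = Apr 1, 2007 to Mar 18, 2007 + 23 = Apr 10, 2007; Apr 14, 2007 is 4 days past the end of the window.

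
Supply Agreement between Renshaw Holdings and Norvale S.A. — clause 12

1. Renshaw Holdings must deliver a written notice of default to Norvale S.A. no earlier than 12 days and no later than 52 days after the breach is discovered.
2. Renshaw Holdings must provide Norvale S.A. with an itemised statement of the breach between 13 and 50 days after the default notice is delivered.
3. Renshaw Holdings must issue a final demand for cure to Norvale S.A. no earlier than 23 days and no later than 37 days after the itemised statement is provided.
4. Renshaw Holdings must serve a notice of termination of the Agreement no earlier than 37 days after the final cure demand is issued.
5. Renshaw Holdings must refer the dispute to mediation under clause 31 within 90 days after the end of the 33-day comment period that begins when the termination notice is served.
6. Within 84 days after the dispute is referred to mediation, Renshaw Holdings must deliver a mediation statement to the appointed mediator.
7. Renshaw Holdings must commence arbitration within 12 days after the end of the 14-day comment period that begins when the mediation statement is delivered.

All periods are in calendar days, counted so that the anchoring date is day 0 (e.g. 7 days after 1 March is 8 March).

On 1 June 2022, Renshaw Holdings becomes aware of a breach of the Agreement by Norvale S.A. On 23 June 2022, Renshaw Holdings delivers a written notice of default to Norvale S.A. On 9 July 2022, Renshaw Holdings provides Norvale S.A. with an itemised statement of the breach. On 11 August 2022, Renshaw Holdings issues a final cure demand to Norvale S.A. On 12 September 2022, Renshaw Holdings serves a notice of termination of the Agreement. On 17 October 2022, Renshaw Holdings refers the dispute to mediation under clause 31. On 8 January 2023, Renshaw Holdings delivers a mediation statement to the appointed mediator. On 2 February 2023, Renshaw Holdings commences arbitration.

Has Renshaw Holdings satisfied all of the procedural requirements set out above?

(1) the permitted window runs from 1 June 2022 + 12 = 13 June 2022 to 1 June 2022 + 52 = 23 July 2022; done 23 June 2022, which is between those dates.
(2) the permitted window runs from 23 June 2022 + 13 = 6 July 2022 to 23 June 2022 + 50 = 12 August 2022; done 9 July 2022, which is between those dates.
(3) the permitted window runs from 9 July 2022 + 23 = 1 August 2022 to 9 July 2022 + 37 = 15 August 2022; done 11 August 2022 — within the window.
(4) permitted from 11 August 2022 + 37 days = 17 September 2022 onward; acted on 12 September 2022, 5 days prematurely.

No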